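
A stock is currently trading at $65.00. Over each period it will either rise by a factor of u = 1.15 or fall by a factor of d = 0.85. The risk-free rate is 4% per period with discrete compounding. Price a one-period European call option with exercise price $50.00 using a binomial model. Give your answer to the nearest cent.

$16.92

Risk-neutral probability p = (1 + 0.04 − 0.85)/(1.15 − 0.85) = 0.1900/0.3000 = 0.6333
Terminal stock prices: S_u = 74.75, S_d = 55.25
Terminal payoffs (S − K): max(24.75, 0) = 24.75, max(5.25, 0) = 5.25
Node 0 (S = 65): V_0 = 1/1.04·[0.6333·24.7500 + 0.3667·5.2500] = 16.9231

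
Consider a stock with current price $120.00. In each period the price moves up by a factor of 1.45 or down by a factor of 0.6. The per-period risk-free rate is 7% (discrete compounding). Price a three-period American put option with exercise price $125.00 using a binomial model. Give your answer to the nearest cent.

Risk-neutral probability p = (1 + 0.07 − 0.6)/(1.45 − 0.6) = 0.4700/0.8500 = 0.5529
Terminal stock prices: S_uuu = 365.8, S_uud = 151.4, S_udd = 62.64, S_ddd = 25.92
Terminal payoffs (K − S): max(-240.8, 0) = 0, max(-26.38, 0) = 0, max(62.36, 0) = 62.36, max(99.08, 0) = 99.08
Node uu (S = 252.3): continuation = 1/1.07·[0.5529·0.0000 + 0.4471·0.0000] = 0.0000; exercise value = 0.0000 ≤ continuation, so V_uu = 0.0000
Node ud (S = 104.4): continuation = 1/1.07·[0.5529·0.0000 + 0.4471·62.3600] = 26.0548; exercise value = 20.6000 ≤ continuation, so V_ud = 26.0548
Node dd (S = 43.2): continuation = 1/1.07·[0.5529·62.3600 + 0.4471·99.0800] = 73.6224; exercise value = 81.8000 > continuation, so V_dd = 81.8000 (exercise)
Node u (S = 174): continuation = 1/1.07·[0.5529·0.0000 + 0.4471·26.0548] = 10.8860; exercise value = 0.0000 ≤ continuation, so V_u = 10.8860
Node d (S = 72): continuation = 1/1.07·[0.5529·26.0548 + 0.4471·81.8000] = 47.6413; exercise value = 53.0000 > continuation, so V_d = 53.0000 (exercise)
Node 0 (S = 120): continuation = 1/1.07·[0.5529·10.8860 + 0.4471·53.0000] = 27.7696; exercise value = 5.0000 ≤ continuation, so V_0 = 27.7696

$27.77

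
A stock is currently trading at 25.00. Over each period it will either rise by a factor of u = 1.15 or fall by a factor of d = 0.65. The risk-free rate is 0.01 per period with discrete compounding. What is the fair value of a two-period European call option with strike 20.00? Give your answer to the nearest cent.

Risk-neutral probability p = (1 + 0.01 − 0.65)/(1.15 − 0.65) = 0.3600/0.5000 = 0.7200
Terminal stock prices: S_uu = 33.06, S_ud = 18.69, S_dd = 10.56
Terminal payoffs (S − K): max(13.06, 0) = 13.06, max(-1.312, 0) = 0, max(-9.437, 0) = 0
Node u (S = 28.75): V_u = 1/1.01·[0.7200·13.0625 + 0.2800·0.0000] = 9.3119
Node d (S = 16.25): V_d = 1/1.01·[0.7200·0.0000 + 0.2800·0.0000] = 0.0000
Node 0 (S = 25): V_0 = 1/1.01·[0.7200·9.3119 + 0.2800·0.0000] = 6.6382

6.64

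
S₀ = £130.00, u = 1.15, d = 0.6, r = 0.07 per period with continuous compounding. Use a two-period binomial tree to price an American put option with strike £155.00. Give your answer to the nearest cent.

Risk-neutral probability p = (e^0.07 − 0.6)/(1.15 − 0.6) = 0.4725/0.5500 = 0.8591
Terminal stock prices: S_uu = 171.9, S_ud = 89.7, S_dd = 46.8
Terminal payoffs (K − S): max(-16.92, 0) = 0, max(65.3, 0) = 65.3, max(108.2, 0) = 108.2
Node u (S = 149.5): continuation = e^(−0.07)·[0.8591·0.0000 + 0.1409·65.3000] = 8.5784; exercise value = 5.5000 ≤ continuation, so V_u = 8.5784
Node d (S = 78): continuation = e^(−0.07)·[0.8591·65.3000 + 0.1409·108.2000] = 66.5210; exercise value = 77.0000 > continuation, so V_d = 77.0000 (exercise)
Node 0 (S = 130): continuation = e^(−0.07)·[0.8591·8.5784 + 0.1409·77.0000] = 16.9869; exercise value = 25.0000 > continuation, so V_0 = 25.0000 (exercise)

£25.00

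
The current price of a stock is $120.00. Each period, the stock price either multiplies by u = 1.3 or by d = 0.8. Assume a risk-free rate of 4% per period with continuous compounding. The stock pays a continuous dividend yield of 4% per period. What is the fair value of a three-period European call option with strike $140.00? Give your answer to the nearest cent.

Per-period risk-free factor R = e^0.04 = 1.0408; dividend-adjusted growth = e^(0.04−0.04) = 1.0000.
Risk-neutral probability p = (1.0000 − 0.8)/(1.3 − 0.8) = 0.2000/0.5000 = 0.4000
Terminal stock prices: S_uuu = 263.6, S_uud = 162.2, S_udd = 99.84, S_ddd = 61.44
Terminal payoffs (S − K): max(123.6, 0) = 123.6, max(22.24, 0) = 22.24, max(-40.16, 0) = 0, max(-78.56, 0) = 0
Node uu (S = 202.8): V_uu = e^(−0.04)·[0.4000·123.6400 + 0.6000·22.2400] = 60.3376
Node ud (S = 124.8): V_ud = e^(−0.04)·[0.4000·22.2400 + 0.6000·0.0000] = 8.5472
Node dd (S = 76.8): V_dd = e^(−0.04)·[0.4000·0.0000 + 0.6000·0.0000] = 0.0000
Node u (S = 156): V_u = e^(−0.04)·[0.4000·60.3376 + 0.6000·8.5472] = 28.1159
Node d (S = 96): V_d = e^(−0.04)·[0.4000·8.5472 + 0.6000·0.0000] = 3.2848
Node 0 (S = 120): V_0 = e^(−0.04)·[0.4000·28.1159 + 0.6000·3.2848] = 12.6990

$12.70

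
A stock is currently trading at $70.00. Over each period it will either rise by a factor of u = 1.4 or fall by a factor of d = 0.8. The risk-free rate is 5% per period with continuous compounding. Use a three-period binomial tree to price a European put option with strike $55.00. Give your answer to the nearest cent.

$3.24

Risk-neutral probability p = (e^0.05 − 0.8)/(1.4 − 0.8) = 0.2513/0.6000 = 0.4188
Terminal stock prices: S_uuu = 192.1, S_uud = 109.8, S_udd = 62.72, S_ddd = 35.84
Terminal payoffs (K − S): max(-137.1, 0) = 0, max(-54.76, 0) = 0, max(-7.72, 0) = 0, max(19.16, 0) = 19.16
Node uu (S = 137.2): V_uu = e^(−0.05)·[0.4188·0.0000 + 0.5812·0.0000] = 0.0000
Node ud (S = 78.4): V_ud = e^(−0.05)·[0.4188·0.0000 + 0.5812·0.0000] = 0.0000
Node dd (S = 44.8): V_dd = e^(−0.05)·[0.4188·0.0000 + 0.5812·19.1600] = 10.5930
Node u (S = 98): V_u = e^(−0.05)·[0.4188·0.0000 + 0.5812·0.0000] = 0.0000
Node d (S = 56): V_d = e^(−0.05)·[0.4188·0.0000 + 0.5812·10.5930] = 5.8565
Node 0 (S = 70): V_0 = e^(−0.05)·[0.4188·0.0000 + 0.5812·5.8565] = 3.2379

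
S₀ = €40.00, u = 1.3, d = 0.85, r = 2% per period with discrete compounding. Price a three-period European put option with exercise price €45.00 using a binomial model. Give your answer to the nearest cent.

€7.71

Risk-neutral probability p = (1 + 0.02 − 0.85)/(1.3 − 0.85) = 0.1700/0.4500 = 0.3778
Terminal stock prices: S_uuu = 87.88, S_uud = 57.46, S_udd = 37.57, S_ddd = 24.56
Terminal payoffs (K − S): max(-42.88, 0) = 0, max(-12.46, 0) = 0, max(7.43, 0) = 7.43, max(20.44, 0) = 20.44
Node uu (S = 67.6): V_uu = 1/1.02·[0.3778·0.0000 + 0.6222·0.0000] = 0.0000
Node ud (S = 44.2): V_ud = 1/1.02·[0.3778·0.0000 + 0.6222·7.4300] = 4.5325
Node dd (S = 28.9): V_dd = 1/1.02·[0.3778·7.4300 + 0.6222·20.4350] = 15.2176
Node u (S = 52): V_u = 1/1.02·[0.3778·0.0000 + 0.6222·4.5325] = 2.7649
Node d (S = 34): V_d = 1/1.02·[0.3778·4.5325 + 0.6222·15.2176] = 10.9618
Node 0 (S = 40): V_0 = 1/1.02·[0.3778·2.7649 + 0.6222·10.9618] = 7.7110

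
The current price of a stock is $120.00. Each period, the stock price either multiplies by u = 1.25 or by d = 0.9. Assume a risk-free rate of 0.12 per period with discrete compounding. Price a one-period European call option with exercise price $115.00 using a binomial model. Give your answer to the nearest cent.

Risk-neutral probability p = (1 + 0.12 − 0.9)/(1.25 − 0.9) = 0.2200/0.3500 = 0.6286
Terminal stock prices: S_u = 150, S_d = 108
Terminal payoffs (S − K): max(35, 0) = 35, max(-7, 0) = 0
Node 0 (S = 120): V_0 = 1/1.12·[0.6286·35.0000 + 0.3714·0.0000] = 19.6429

$19.64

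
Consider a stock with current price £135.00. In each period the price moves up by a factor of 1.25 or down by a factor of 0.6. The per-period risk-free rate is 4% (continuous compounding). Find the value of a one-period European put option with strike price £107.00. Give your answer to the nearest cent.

£8.04

Risk-neutral probability p = (e^0.04 − 0.6)/(1.25 − 0.6) = 0.4408/0.6500 = 0.6782
Terminal stock prices: S_u = 168.8, S_d = 81
Terminal payoffs (K − S): max(-61.75, 0) = 0, max(26, 0) = 26
Node 0 (S = 135): V_0 = e^(−0.04)·[0.6782·0.0000 + 0.3218·26.0000] = 8.0395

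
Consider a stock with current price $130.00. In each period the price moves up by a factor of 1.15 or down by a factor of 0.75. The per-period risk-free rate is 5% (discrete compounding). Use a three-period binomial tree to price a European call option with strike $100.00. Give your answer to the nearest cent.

Risk-neutral probability p = (1 + 0.05 − 0.75)/(1.15 − 0.75) = 0.3000/0.4000 = 0.7500
Terminal stock prices: S_uuu = 197.7, S_uud = 128.9, S_udd = 84.09, S_ddd = 54.84
Terminal payoffs (S − K): max(97.71, 0) = 97.71, max(28.94, 0) = 28.94, max(-15.91, 0) = 0, max(-45.16, 0) = 0
Node uu (S = 171.9): V_uu = 1/1.05·[0.7500·97.7137 + 0.2500·28.9437] = 76.6869
Node ud (S = 112.1): V_ud = 1/1.05·[0.7500·28.9437 + 0.2500·0.0000] = 20.6741
Node dd (S = 73.12): V_dd = 1/1.05·[0.7500·0.0000 + 0.2500·0.0000] = 0.0000
Node u (S = 149.5): V_u = 1/1.05·[0.7500·76.6869 + 0.2500·20.6741] = 59.6988
Node d (S = 97.5): V_d = 1/1.05·[0.7500·20.6741 + 0.2500·0.0000] = 14.7672
Node 0 (S = 130): V_0 = 1/1.05·[0.7500·59.6988 + 0.2500·14.7672] = 46.1580

$46.16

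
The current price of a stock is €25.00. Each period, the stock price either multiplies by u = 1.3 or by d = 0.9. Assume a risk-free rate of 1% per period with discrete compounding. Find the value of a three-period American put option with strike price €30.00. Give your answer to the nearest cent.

€6.06

Risk-neutral probability p = (1 + 0.01 − 0.9)/(1.3 − 0.9) = 0.1100/0.4000 = 0.2750
Terminal stock prices: S_uuu = 54.93, S_uud = 38.03, S_udd = 26.33, S_ddd = 18.23
Terminal payoffs (K − S): max(-24.93, 0) = 0, max(-8.025, 0) = 0, max(3.675, 0) = 3.675, max(11.77, 0) = 11.77
Node uu (S = 42.25): continuation = 1/1.01·[0.2750·0.0000 + 0.7250·0.0000] = 0.0000; exercise value = 0.0000 ≤ continuation, so V_uu = 0.0000
Node ud (S = 29.25): continuation = 1/1.01·[0.2750·0.0000 + 0.7250·3.6750] = 2.6380; exercise value = 0.7500 ≤ continuation, so V_ud = 2.6380
Node dd (S = 20.25): continuation = 1/1.01·[0.2750·3.6750 + 0.7250·11.7750] = 9.4530; exercise value = 9.7500 > continuation, so V_dd = 9.7500 (exercise)
Node u (S = 32.5): continuation = 1/1.01·[0.2750·0.0000 + 0.7250·2.6380] = 1.8936; exercise value = 0.0000 ≤ continuation, so V_u = 1.8936
Node d (S = 22.5): continuation = 1/1.01·[0.2750·2.6380 + 0.7250·9.7500] = 7.7170; exercise value = 7.5000 ≤ continuation, so V_d = 7.7170
Node 0 (S = 25): continuation = 1/1.01·[0.2750·1.8936 + 0.7250·7.7170] = 6.0550; exercise value = 5.0000 ≤ continuation, so V_0 = 6.0550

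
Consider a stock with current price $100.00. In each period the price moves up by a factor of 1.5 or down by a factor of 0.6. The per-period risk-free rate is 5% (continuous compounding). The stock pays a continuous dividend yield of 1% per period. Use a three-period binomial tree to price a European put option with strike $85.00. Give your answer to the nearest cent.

Per-period risk-free factor R = e^0.05 = 1.0513; dividend-adjusted growth = e^(0.05−0.01) = 1.0408.
Risk-neutral probability p = (1.0408 − 0.6)/(1.5 − 0.6) = 0.4408/0.9000 = 0.4898
Terminal stock prices: S_uuu = 337.5, S_uud = 135, S_udd = 54, S_ddd = 21.6
Terminal payoffs (K − S): max(-252.5, 0) = 0, max(-50, 0) = 0, max(31, 0) = 31, max(63.4, 0) = 63.4
Node uu (S = 225): V_uu = e^(−0.05)·[0.4898·0.0000 + 0.5102·0.0000] = 0.0000
Node ud (S = 90): V_ud = e^(−0.05)·[0.4898·0.0000 + 0.5102·31.0000] = 15.0451
Node dd (S = 36): V_dd = e^(−0.05)·[0.4898·31.0000 + 0.5102·63.4000] = 45.2127
Node u (S = 150): V_u = e^(−0.05)·[0.4898·0.0000 + 0.5102·15.0451] = 7.3018
Node d (S = 60): V_d = e^(−0.05)·[0.4898·15.0451 + 0.5102·45.2127] = 28.9525
Node 0 (S = 100): V_0 = e^(−0.05)·[0.4898·7.3018 + 0.5102·28.9525] = 17.4534

$17.45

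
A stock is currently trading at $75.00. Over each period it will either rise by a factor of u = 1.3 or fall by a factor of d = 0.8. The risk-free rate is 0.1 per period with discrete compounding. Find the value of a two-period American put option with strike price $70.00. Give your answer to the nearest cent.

Risk-neutral probability p = (1 + 0.1 − 0.8)/(1.3 − 0.8) = 0.3000/0.5000 = 0.6000
Terminal stock prices: S_uu = 126.8, S_ud = 78, S_dd = 48
Terminal payoffs (K − S): max(-56.75, 0) = 0, max(-8, 0) = 0, max(22, 0) = 22
Node u (S = 97.5): continuation = 1/1.1·[0.6000·0.0000 + 0.4000·0.0000] = 0.0000; exercise value = 0.0000 ≤ continuation, so V_u = 0.0000
Node d (S = 60): continuation = 1/1.1·[0.6000·0.0000 + 0.4000·22.0000] = 8.0000; exercise value = 10.0000 > continuation, so V_d = 10.0000 (exercise)
Node 0 (S = 75): continuation = 1/1.1·[0.6000·0.0000 + 0.4000·10.0000] = 3.6364; exercise value = 0.0000 ≤ continuation, so V_0 = 3.6364

$3.64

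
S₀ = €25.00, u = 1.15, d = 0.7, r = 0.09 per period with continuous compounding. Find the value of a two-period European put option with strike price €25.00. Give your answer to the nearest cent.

Risk-neutral probability p = (e^0.09 − 0.7)/(1.15 − 0.7) = 0.3942/0.4500 = 0.8759
Terminal stock prices: S_uu = 33.06, S_ud = 20.12, S_dd = 12.25
Terminal payoffs (K − S): max(-8.062, 0) = 0, max(4.875, 0) = 4.875, max(12.75, 0) = 12.75
Node u (S = 28.75): V_u = e^(−0.09)·[0.8759·0.0000 + 0.1241·4.8750] = 0.5527
Node d (S = 17.5): V_d = e^(−0.09)·[0.8759·4.8750 + 0.1241·12.7500] = 5.3483
Node 0 (S = 25): V_0 = e^(−0.09)·[0.8759·0.5527 + 0.1241·5.3483] = 1.0489

€1.05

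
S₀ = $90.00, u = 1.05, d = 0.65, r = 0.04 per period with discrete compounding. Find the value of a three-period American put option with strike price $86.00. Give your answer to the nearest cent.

Risk-neutral probability p = (1 + 0.04 − 0.65)/(1.05 − 0.65) = 0.3900/0.4000 = 0.9750
Terminal stock prices: S_uuu = 104.2, S_uud = 64.5, S_udd = 39.93, S_ddd = 24.72
Terminal payoffs (K − S): max(-18.19, 0) = 0, max(21.5, 0) = 21.5, max(46.07, 0) = 46.07, max(61.28, 0) = 61.28
Node uu (S = 99.23): continuation = 1/1.04·[0.9750·0.0000 + 0.0250·21.5037] = 0.5169; exercise value = 0.0000 ≤ continuation, so V_uu = 0.5169
Node ud (S = 61.43): continuation = 1/1.04·[0.9750·21.5037 + 0.0250·46.0737] = 21.2673; exercise value = 24.5750 > continuation, so V_ud = 24.5750 (exercise)
Node dd (S = 38.03): continuation = 1/1.04·[0.9750·46.0737 + 0.0250·61.2837] = 44.6673; exercise value = 47.9750 > continuation, so V_dd = 47.9750 (exercise)
Node u (S = 94.5): continuation = 1/1.04·[0.9750·0.5169 + 0.0250·24.5750] = 1.0754; exercise value = 0.0000 ≤ continuation, so V_u = 1.0754
Node d (S = 58.5): continuation = 1/1.04·[0.9750·24.5750 + 0.0250·47.9750] = 24.1923; exercise value = 27.5000 > continuation, so V_d = 27.5000 (exercise)
Node 0 (S = 90): continuation = 1/1.04·[0.9750·1.0754 + 0.0250·27.5000] = 1.6692; exercise value = 0.0000 ≤ continuation, so V_0 = 1.6692

$1.67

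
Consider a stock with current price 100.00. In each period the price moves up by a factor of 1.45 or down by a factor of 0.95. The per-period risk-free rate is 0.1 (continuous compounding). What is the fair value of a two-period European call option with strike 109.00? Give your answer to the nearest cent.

18.06

Risk-neutral probability p = (e^0.1 − 0.95)/(1.45 − 0.95) = 0.1552/0.5000 = 0.3103
Terminal stock prices: S_uu = 210.2, S_ud = 137.8, S_dd = 90.25
Terminal payoffs (S − K): max(101.2, 0) = 101.2, max(28.75, 0) = 28.75, max(-18.75, 0) = 0
Node u (S = 145): V_u = e^(−0.1)·[0.3103·101.2500 + 0.6897·28.7500] = 46.3727
Node d (S = 95): V_d = e^(−0.1)·[0.3103·28.7500 + 0.6897·0.0000] = 8.0733
Node 0 (S = 100): V_0 = e^(−0.1)·[0.3103·46.3727 + 0.6897·8.0733] = 18.0598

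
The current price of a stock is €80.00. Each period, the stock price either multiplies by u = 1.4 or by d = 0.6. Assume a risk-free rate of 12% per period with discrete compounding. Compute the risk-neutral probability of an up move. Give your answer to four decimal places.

Risk-neutral probability p = (1 + 0.12 − 0.6)/(1.4 − 0.6) = 0.5200/0.8000 = 0.6500

p = 0.6500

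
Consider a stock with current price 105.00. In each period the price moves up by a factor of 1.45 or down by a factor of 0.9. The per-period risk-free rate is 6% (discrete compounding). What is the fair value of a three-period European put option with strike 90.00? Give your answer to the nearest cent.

4.03

Risk-neutral probability p = (1 + 0.06 − 0.9)/(1.45 − 0.9) = 0.1600/0.5500 = 0.2909
Terminal stock prices: S_uuu = 320.1, S_uud = 198.7, S_udd = 123.3, S_ddd = 76.55
Terminal payoffs (K − S): max(-230.1, 0) = 0, max(-108.7, 0) = 0, max(-33.32, 0) = 0, max(13.45, 0) = 13.45
Node uu (S = 220.8): V_uu = 1/1.06·[0.2909·0.0000 + 0.7091·0.0000] = 0.0000
Node ud (S = 137): V_ud = 1/1.06·[0.2909·0.0000 + 0.7091·0.0000] = 0.0000
Node dd (S = 85.05): V_dd = 1/1.06·[0.2909·0.0000 + 0.7091·13.4550] = 9.0008
Node u (S = 152.2): V_u = 1/1.06·[0.2909·0.0000 + 0.7091·0.0000] = 0.0000
Node d (S = 94.5): V_d = 1/1.06·[0.2909·0.0000 + 0.7091·9.0008] = 6.0211
Node 0 (S = 105): V_0 = 1/1.06·[0.2909·0.0000 + 0.7091·6.0211] = 4.0278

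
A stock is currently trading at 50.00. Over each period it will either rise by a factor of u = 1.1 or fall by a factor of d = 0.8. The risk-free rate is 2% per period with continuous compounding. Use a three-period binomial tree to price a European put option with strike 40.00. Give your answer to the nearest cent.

Risk-neutral probability p = (e^0.02 − 0.8)/(1.1 − 0.8) = 0.2202/0.3000 = 0.7340
Terminal stock prices: S_uuu = 66.55, S_uud = 48.4, S_udd = 35.2, S_ddd = 25.6
Terminal payoffs (K − S): max(-26.55, 0) = 0, max(-8.4, 0) = 0, max(4.8, 0) = 4.8, max(14.4, 0) = 14.4
Node uu (S = 60.5): V_uu = e^(−0.02)·[0.7340·0.0000 + 0.2660·0.0000] = 0.0000
Node ud (S = 44): V_ud = e^(−0.02)·[0.7340·0.0000 + 0.2660·4.8000] = 1.2515
Node dd (S = 32): V_dd = e^(−0.02)·[0.7340·4.8000 + 0.2660·14.4000] = 7.2079
Node u (S = 55): V_u = e^(−0.02)·[0.7340·0.0000 + 0.2660·1.2515] = 0.3263
Node d (S = 40): V_d = e^(−0.02)·[0.7340·1.2515 + 0.2660·7.2079] = 2.7797
Node 0 (S = 50): V_0 = e^(−0.02)·[0.7340·0.3263 + 0.2660·2.7797] = 0.9595

0.96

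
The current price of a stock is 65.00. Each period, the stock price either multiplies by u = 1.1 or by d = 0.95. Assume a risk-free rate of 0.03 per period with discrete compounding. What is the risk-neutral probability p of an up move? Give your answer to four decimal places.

Risk-neutral probability p = (1 + 0.03 − 0.95)/(1.1 − 0.95) = 0.0800/0.1500 = 0.5333

p = 0.5333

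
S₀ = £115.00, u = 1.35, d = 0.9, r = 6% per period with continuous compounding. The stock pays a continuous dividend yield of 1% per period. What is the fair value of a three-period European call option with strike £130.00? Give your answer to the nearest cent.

Per-period risk-free factor R = e^0.06 = 1.0618; dividend-adjusted growth = e^(0.06−0.01) = 1.0513.
Risk-neutral probability p = (1.0513 − 0.9)/(1.35 − 0.9) = 0.1513/0.4500 = 0.3362
Terminal stock prices: S_uuu = 282.9, S_uud = 188.6, S_udd = 125.8, S_ddd = 83.84
Terminal payoffs (S − K): max(152.9, 0) = 152.9, max(58.63, 0) = 58.63, max(-4.247, 0) = 0, max(-46.16, 0) = 0
Node uu (S = 209.6): V_uu = e^(−0.06)·[0.3362·152.9431 + 0.6638·58.6288] = 85.0727
Node ud (S = 139.7): V_ud = e^(−0.06)·[0.3362·58.6288 + 0.6638·0.0000] = 18.5608
Node dd (S = 93.15): V_dd = e^(−0.06)·[0.3362·0.0000 + 0.6638·0.0000] = 0.0000
Node u (S = 155.2): V_u = e^(−0.06)·[0.3362·85.0727 + 0.6638·18.5608] = 38.5363
Node d (S = 103.5): V_d = e^(−0.06)·[0.3362·18.5608 + 0.6638·0.0000] = 5.8760
Node 0 (S = 115): V_0 = e^(−0.06)·[0.3362·38.5363 + 0.6638·5.8760] = 15.8735

£15.87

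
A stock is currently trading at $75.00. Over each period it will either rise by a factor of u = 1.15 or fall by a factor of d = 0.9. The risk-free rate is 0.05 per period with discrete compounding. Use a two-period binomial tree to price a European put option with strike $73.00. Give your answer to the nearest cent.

Risk-neutral probability p = (1 + 0.05 − 0.9)/(1.15 − 0.9) = 0.1500/0.2500 = 0.6000
Terminal stock prices: S_uu = 99.19, S_ud = 77.62, S_dd = 60.75
Terminal payoffs (K − S): max(-26.19, 0) = 0, max(-4.625, 0) = 0, max(12.25, 0) = 12.25
Node u (S = 86.25): V_u = 1/1.05·[0.6000·0.0000 + 0.4000·0.0000] = 0.0000
Node d (S = 67.5): V_d = 1/1.05·[0.6000·0.0000 + 0.4000·12.2500] = 4.6667
Node 0 (S = 75): V_0 = 1/1.05·[0.6000·0.0000 + 0.4000·4.6667] = 1.7778

$1.78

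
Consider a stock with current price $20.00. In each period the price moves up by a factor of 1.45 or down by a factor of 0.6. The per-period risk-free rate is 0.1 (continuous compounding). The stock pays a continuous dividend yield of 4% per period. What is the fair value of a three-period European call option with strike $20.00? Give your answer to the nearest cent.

$6.44

Per-period risk-free factor R = e^0.1 = 1.1052; dividend-adjusted growth = e^(0.1−0.04) = 1.0618.
Risk-neutral probability p = (1.0618 − 0.6)/(1.45 − 0.6) = 0.4618/0.8500 = 0.5433
Terminal stock prices: S_uuu = 60.97, S_uud = 25.23, S_udd = 10.44, S_ddd = 4.32
Terminal payoffs (S − K): max(40.97, 0) = 40.97, max(5.23, 0) = 5.23, max(-9.56, 0) = 0, max(-15.68, 0) = 0
Node uu (S = 42.05): V_uu = e^(−0.1)·[0.5433·40.9725 + 0.4567·5.2300] = 22.3044
Node ud (S = 17.4): V_ud = e^(−0.1)·[0.5433·5.2300 + 0.4567·0.0000] = 2.5712
Node dd (S = 7.2): V_dd = e^(−0.1)·[0.5433·0.0000 + 0.4567·0.0000] = 0.0000
Node u (S = 29): V_u = e^(−0.1)·[0.5433·22.3044 + 0.4567·2.5712] = 12.0280
Node d (S = 12): V_d = e^(−0.1)·[0.5433·2.5712 + 0.4567·0.0000] = 1.2641
Node 0 (S = 20): V_0 = e^(−0.1)·[0.5433·12.0280 + 0.4567·1.2641] = 6.4357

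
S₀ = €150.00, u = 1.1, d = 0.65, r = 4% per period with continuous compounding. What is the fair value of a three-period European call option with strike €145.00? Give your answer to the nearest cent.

Risk-neutral probability p = (e^0.04 − 0.65)/(1.1 − 0.65) = 0.3908/0.4500 = 0.8685
Terminal stock prices: S_uuu = 199.7, S_uud = 118, S_udd = 69.71, S_ddd = 41.19
Terminal payoffs (S − K): max(54.65, 0) = 54.65, max(-27.02, 0) = 0, max(-75.29, 0) = 0, max(-103.8, 0) = 0
Node uu (S = 181.5): V_uu = e^(−0.04)·[0.8685·54.6500 + 0.1315·0.0000] = 45.6008
Node ud (S = 107.2): V_ud = e^(−0.04)·[0.8685·0.0000 + 0.1315·0.0000] = 0.0000
Node dd (S = 63.38): V_dd = e^(−0.04)·[0.8685·0.0000 + 0.1315·0.0000] = 0.0000
Node u (S = 165): V_u = e^(−0.04)·[0.8685·45.6008 + 0.1315·0.0000] = 38.0500
Node d (S = 97.5): V_d = e^(−0.04)·[0.8685·0.0000 + 0.1315·0.0000] = 0.0000
Node 0 (S = 150): V_0 = e^(−0.04)·[0.8685·38.0500 + 0.1315·0.0000] = 31.7495

€31.75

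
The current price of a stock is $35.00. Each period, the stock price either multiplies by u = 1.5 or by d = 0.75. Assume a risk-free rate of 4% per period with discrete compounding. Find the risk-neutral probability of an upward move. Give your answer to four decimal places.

Risk-neutral probability p = (1 + 0.04 − 0.75)/(1.5 − 0.75) = 0.2900/0.7500 = 0.3867

p = 0.3867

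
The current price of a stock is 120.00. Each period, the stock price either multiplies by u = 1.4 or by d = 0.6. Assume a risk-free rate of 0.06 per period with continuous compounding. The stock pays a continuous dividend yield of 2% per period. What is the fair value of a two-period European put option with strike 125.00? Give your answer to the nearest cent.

Per-period risk-free factor R = e^0.06 = 1.0618; dividend-adjusted growth = e^(0.06−0.02) = 1.0408.
Risk-neutral probability p = (1.0408 − 0.6)/(1.4 − 0.6) = 0.4408/0.8000 = 0.5510
Terminal stock prices: S_uu = 235.2, S_ud = 100.8, S_dd = 43.2
Terminal payoffs (K − S): max(-110.2, 0) = 0, max(24.2, 0) = 24.2, max(81.8, 0) = 81.8
Node u (S = 168): V_u = e^(−0.06)·[0.5510·0.0000 + 0.4490·24.2000] = 10.2327
Node d (S = 72): V_d = e^(−0.06)·[0.5510·24.2000 + 0.4490·81.8000] = 47.1463
Node 0 (S = 120): V_0 = e^(−0.06)·[0.5510·10.2327 + 0.4490·47.1463] = 25.2453

25.25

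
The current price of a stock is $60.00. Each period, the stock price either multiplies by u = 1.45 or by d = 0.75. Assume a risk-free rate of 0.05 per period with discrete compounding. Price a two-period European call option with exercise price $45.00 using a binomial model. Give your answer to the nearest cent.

Risk-neutral probability p = (1 + 0.05 − 0.75)/(1.45 − 0.75) = 0.3000/0.7000 = 0.4286
Terminal stock prices: S_uu = 126.2, S_ud = 65.25, S_dd = 33.75
Terminal payoffs (S − K): max(81.15, 0) = 81.15, max(20.25, 0) = 20.25, max(-11.25, 0) = 0
Node u (S = 87): V_u = 1/1.05·[0.4286·81.1500 + 0.5714·20.2500] = 44.1429
Node d (S = 45): V_d = 1/1.05·[0.4286·20.2500 + 0.5714·0.0000] = 8.2653
Node 0 (S = 60): V_0 = 1/1.05·[0.4286·44.1429 + 0.5714·8.2653] = 22.5156

$22.52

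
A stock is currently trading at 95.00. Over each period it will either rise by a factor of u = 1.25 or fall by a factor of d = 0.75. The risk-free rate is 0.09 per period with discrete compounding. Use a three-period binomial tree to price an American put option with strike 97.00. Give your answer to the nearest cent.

9.18

Risk-neutral probability p = (1 + 0.09 − 0.75)/(1.25 − 0.75) = 0.3400/0.5000 = 0.6800
Terminal stock prices: S_uuu = 185.5, S_uud = 111.3, S_udd = 66.8, S_ddd = 40.08
Terminal payoffs (K − S): max(-88.55, 0) = 0, max(-14.33, 0) = 0, max(30.2, 0) = 30.2, max(56.92, 0) = 56.92
Node uu (S = 148.4): continuation = 1/1.09·[0.6800·0.0000 + 0.3200·0.0000] = 0.0000; exercise value = 0.0000 ≤ continuation, so V_uu = 0.0000
Node ud (S = 89.06): continuation = 1/1.09·[0.6800·0.0000 + 0.3200·30.2031] = 8.8670; exercise value = 7.9375 ≤ continuation, so V_ud = 8.8670
Node dd (S = 53.44): continuation = 1/1.09·[0.6800·30.2031 + 0.3200·56.9219] = 35.5533; exercise value = 43.5625 > continuation, so V_dd = 43.5625 (exercise)
Node u (S = 118.8): continuation = 1/1.09·[0.6800·0.0000 + 0.3200·8.8670] = 2.6031; exercise value = 0.0000 ≤ continuation, so V_u = 2.6031
Node d (S = 71.25): continuation = 1/1.09·[0.6800·8.8670 + 0.3200·43.5625] = 18.3207; exercise value = 25.7500 > continuation, so V_d = 25.7500 (exercise)
Node 0 (S = 95): continuation = 1/1.09·[0.6800·2.6031 + 0.3200·25.7500] = 9.1836; exercise value = 2.0000 ≤ continuation, so V_0 = 9.1836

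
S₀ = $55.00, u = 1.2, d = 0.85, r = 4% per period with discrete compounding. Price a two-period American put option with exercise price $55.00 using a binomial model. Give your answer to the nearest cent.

$3.63

Risk-neutral probability p = (1 + 0.04 − 0.85)/(1.2 − 0.85) = 0.1900/0.3500 = 0.5429
Terminal stock prices: S_uu = 79.2, S_ud = 56.1, S_dd = 39.74
Terminal payoffs (K − S): max(-24.2, 0) = 0, max(-1.1, 0) = 0, max(15.26, 0) = 15.26
Node u (S = 66): continuation = 1/1.04·[0.5429·0.0000 + 0.4571·0.0000] = 0.0000; exercise value = 0.0000 ≤ continuation, so V_u = 0.0000
Node d (S = 46.75): continuation = 1/1.04·[0.5429·0.0000 + 0.4571·15.2625] = 6.7088; exercise value = 8.2500 > continuation, so V_d = 8.2500 (exercise)
Node 0 (S = 55): continuation = 1/1.04·[0.5429·0.0000 + 0.4571·8.2500] = 3.6264; exercise value = 0.0000 ≤ continuation, so V_0 = 3.6264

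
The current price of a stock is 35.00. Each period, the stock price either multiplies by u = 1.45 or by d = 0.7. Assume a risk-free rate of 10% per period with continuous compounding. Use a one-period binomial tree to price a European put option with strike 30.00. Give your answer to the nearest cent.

2.29

Risk-neutral probability p = (e^0.1 − 0.7)/(1.45 − 0.7) = 0.4052/0.7500 = 0.5402
Terminal stock prices: S_u = 50.75, S_d = 24.5
Terminal payoffs (K − S): max(-20.75, 0) = 0, max(5.5, 0) = 5.5
Node 0 (S = 35): V_0 = e^(−0.1)·[0.5402·0.0000 + 0.4598·5.5000] = 2.2881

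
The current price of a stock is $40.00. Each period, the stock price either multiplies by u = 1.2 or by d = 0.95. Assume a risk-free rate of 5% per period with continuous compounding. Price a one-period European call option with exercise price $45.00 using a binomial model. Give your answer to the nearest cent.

$1.16

Risk-neutral probability p = (e^0.05 − 0.95)/(1.2 − 0.95) = 0.1013/0.2500 = 0.4051
Terminal stock prices: S_u = 48, S_d = 38
Terminal payoffs (S − K): max(3, 0) = 3, max(-7, 0) = 0
Node 0 (S = 40): V_0 = e^(−0.05)·[0.4051·3.0000 + 0.5949·0.0000] = 1.1560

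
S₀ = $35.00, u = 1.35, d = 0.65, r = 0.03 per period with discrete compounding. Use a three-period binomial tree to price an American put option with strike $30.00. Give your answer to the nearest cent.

Risk-neutral probability p = (1 + 0.03 − 0.65)/(1.35 − 0.65) = 0.3800/0.7000 = 0.5429
Terminal stock prices: S_uuu = 86.11, S_uud = 41.46, S_udd = 19.96, S_ddd = 9.612
Terminal payoffs (K − S): max(-56.11, 0) = 0, max(-11.46, 0) = 0, max(10.04, 0) = 10.04, max(20.39, 0) = 20.39
Node uu (S = 63.79): continuation = 1/1.03·[0.5429·0.0000 + 0.4571·0.0000] = 0.0000; exercise value = 0.0000 ≤ continuation, so V_uu = 0.0000
Node ud (S = 30.71): continuation = 1/1.03·[0.5429·0.0000 + 0.4571·10.0369] = 4.4546; exercise value = 0.0000 ≤ continuation, so V_ud = 4.4546
Node dd (S = 14.79): continuation = 1/1.03·[0.5429·10.0369 + 0.4571·20.3881] = 14.3387; exercise value = 15.2125 > continuation, so V_dd = 15.2125 (exercise)
Node u (S = 47.25): continuation = 1/1.03·[0.5429·0.0000 + 0.4571·4.4546] = 1.9771; exercise value = 0.0000 ≤ continuation, so V_u = 1.9771
Node d (S = 22.75): continuation = 1/1.03·[0.5429·4.4546 + 0.4571·15.2125] = 9.0995; exercise value = 7.2500 ≤ continuation, so V_d = 9.0995
Node 0 (S = 35): continuation = 1/1.03·[0.5429·1.9771 + 0.4571·9.0995] = 5.0806; exercise value = 0.0000 ≤ continuation, so V_0 = 5.0806

$5.08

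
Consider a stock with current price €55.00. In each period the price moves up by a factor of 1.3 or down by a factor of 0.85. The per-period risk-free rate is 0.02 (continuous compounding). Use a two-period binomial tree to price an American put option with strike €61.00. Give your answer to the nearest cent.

Risk-neutral probability p = (e^0.02 − 0.85)/(1.3 − 0.85) = 0.1702/0.4500 = 0.3782
Terminal stock prices: S_uu = 92.95, S_ud = 60.77, S_dd = 39.74
Terminal payoffs (K − S): max(-31.95, 0) = 0, max(0.225, 0) = 0.225, max(21.26, 0) = 21.26
Node u (S = 71.5): continuation = e^(−0.02)·[0.3782·0.0000 + 0.6218·0.2250] = 0.1371; exercise value = 0.0000 ≤ continuation, so V_u = 0.1371
Node d (S = 46.75): continuation = e^(−0.02)·[0.3782·0.2250 + 0.6218·21.2625] = 13.0421; exercise value = 14.2500 > continuation, so V_d = 14.2500 (exercise)
Node 0 (S = 55): continuation = e^(−0.02)·[0.3782·0.1371 + 0.6218·14.2500] = 8.7357; exercise value = 6.0000 ≤ continuation, so V_0 = 8.7357

€8.74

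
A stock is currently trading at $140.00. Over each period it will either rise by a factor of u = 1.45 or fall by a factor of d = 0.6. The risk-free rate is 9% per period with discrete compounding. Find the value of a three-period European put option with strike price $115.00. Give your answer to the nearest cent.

Risk-neutral probability p = (1 + 0.09 − 0.6)/(1.45 − 0.6) = 0.4900/0.8500 = 0.5765
Terminal stock prices: S_uuu = 426.8, S_uud = 176.6, S_udd = 73.08, S_ddd = 30.24
Terminal payoffs (K − S): max(-311.8, 0) = 0, max(-61.61, 0) = 0, max(41.92, 0) = 41.92, max(84.76, 0) = 84.76
Node uu (S = 294.4): V_uu = 1/1.09·[0.5765·0.0000 + 0.4235·0.0000] = 0.0000
Node ud (S = 121.8): V_ud = 1/1.09·[0.5765·0.0000 + 0.4235·41.9200] = 16.2884
Node dd (S = 50.4): V_dd = 1/1.09·[0.5765·41.9200 + 0.4235·84.7600] = 55.1046
Node u (S = 203): V_u = 1/1.09·[0.5765·0.0000 + 0.4235·16.2884] = 6.3290
Node d (S = 84): V_d = 1/1.09·[0.5765·16.2884 + 0.4235·55.1046] = 30.0259
Node 0 (S = 140): V_0 = 1/1.09·[0.5765·6.3290 + 0.4235·30.0259] = 15.0141

$15.01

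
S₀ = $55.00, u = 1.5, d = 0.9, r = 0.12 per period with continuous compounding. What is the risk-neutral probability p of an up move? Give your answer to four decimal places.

Risk-neutral probability p = (e^0.12 − 0.9)/(1.5 − 0.9) = 0.2275/0.6000 = 0.3792

p = 0.3792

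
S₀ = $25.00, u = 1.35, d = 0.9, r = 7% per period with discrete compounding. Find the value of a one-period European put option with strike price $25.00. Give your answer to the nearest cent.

Risk-neutral probability p = (1 + 0.07 − 0.9)/(1.35 − 0.9) = 0.1700/0.4500 = 0.3778
Terminal stock prices: S_u = 33.75, S_d = 22.5
Terminal payoffs (K − S): max(-8.75, 0) = 0, max(2.5, 0) = 2.5
Node 0 (S = 25): V_0 = 1/1.07·[0.3778·0.0000 + 0.6222·2.5000] = 1.4538

$1.45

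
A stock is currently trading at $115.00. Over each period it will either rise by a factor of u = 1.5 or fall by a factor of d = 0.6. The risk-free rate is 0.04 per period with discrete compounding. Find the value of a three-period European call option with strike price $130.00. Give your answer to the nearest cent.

$35.04

Risk-neutral probability p = (1 + 0.04 − 0.6)/(1.5 − 0.6) = 0.4400/0.9000 = 0.4889
Terminal stock prices: S_uuu = 388.1, S_uud = 155.2, S_udd = 62.1, S_ddd = 24.84
Terminal payoffs (S − K): max(258.1, 0) = 258.1, max(25.25, 0) = 25.25, max(-67.9, 0) = 0, max(-105.2, 0) = 0
Node uu (S = 258.8): V_uu = 1/1.04·[0.4889·258.1250 + 0.5111·25.2500] = 133.7500
Node ud (S = 103.5): V_ud = 1/1.04·[0.4889·25.2500 + 0.5111·0.0000] = 11.8697
Node dd (S = 41.4): V_dd = 1/1.04·[0.4889·0.0000 + 0.5111·0.0000] = 0.0000
Node u (S = 172.5): V_u = 1/1.04·[0.4889·133.7500 + 0.5111·11.8697] = 68.7073
Node d (S = 69): V_d = 1/1.04·[0.4889·11.8697 + 0.5111·0.0000] = 5.5798
Node 0 (S = 115): V_0 = 1/1.04·[0.4889·68.7073 + 0.5111·5.5798] = 35.0405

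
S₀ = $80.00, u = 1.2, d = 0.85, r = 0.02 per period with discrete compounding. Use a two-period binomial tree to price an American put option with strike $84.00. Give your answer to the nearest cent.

$8.64

Risk-neutral probability p = (1 + 0.02 − 0.85)/(1.2 − 0.85) = 0.1700/0.3500 = 0.4857
Terminal stock prices: S_uu = 115.2, S_ud = 81.6, S_dd = 57.8
Terminal payoffs (K − S): max(-31.2, 0) = 0, max(2.4, 0) = 2.4, max(26.2, 0) = 26.2
Node u (S = 96): continuation = 1/1.02·[0.4857·0.0000 + 0.5143·2.4000] = 1.2101; exercise value = 0.0000 ≤ continuation, so V_u = 1.2101
Node d (S = 68): continuation = 1/1.02·[0.4857·2.4000 + 0.5143·26.2000] = 14.3529; exercise value = 16.0000 > continuation, so V_d = 16.0000 (exercise)
Node 0 (S = 80): continuation = 1/1.02·[0.4857·1.2101 + 0.5143·16.0000] = 8.6435; exercise value = 4.0000 ≤ continuation, so V_0 = 8.6435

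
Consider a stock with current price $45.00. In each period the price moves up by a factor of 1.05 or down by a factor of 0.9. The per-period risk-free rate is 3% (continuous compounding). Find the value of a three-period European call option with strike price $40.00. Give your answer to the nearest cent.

$8.53

Risk-neutral probability p = (e^0.03 − 0.9)/(1.05 − 0.9) = 0.1305/0.1500 = 0.8697
Terminal stock prices: S_uuu = 52.09, S_uud = 44.65, S_udd = 38.27, S_ddd = 32.81
Terminal payoffs (S − K): max(12.09, 0) = 12.09, max(4.651, 0) = 4.651, max(-1.727, 0) = 0, max(-7.195, 0) = 0
Node uu (S = 49.61): V_uu = e^(−0.03)·[0.8697·12.0931 + 0.1303·4.6513] = 10.7947
Node ud (S = 42.52): V_ud = e^(−0.03)·[0.8697·4.6513 + 0.1303·0.0000] = 3.9256
Node dd (S = 36.45): V_dd = e^(−0.03)·[0.8697·0.0000 + 0.1303·0.0000] = 0.0000
Node u (S = 47.25): V_u = e^(−0.03)·[0.8697·10.7947 + 0.1303·3.9256] = 9.6070
Node d (S = 40.5): V_d = e^(−0.03)·[0.8697·3.9256 + 0.1303·0.0000] = 3.3132
Node 0 (S = 45): V_0 = e^(−0.03)·[0.8697·9.6070 + 0.1303·3.3132] = 8.5272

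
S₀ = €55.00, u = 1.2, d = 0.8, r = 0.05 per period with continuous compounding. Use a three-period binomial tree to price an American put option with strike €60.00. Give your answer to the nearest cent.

€7.18

Risk-neutral probability p = (e^0.05 − 0.8)/(1.2 − 0.8) = 0.2513/0.4000 = 0.6282
Terminal stock prices: S_uuu = 95.04, S_uud = 63.36, S_udd = 42.24, S_ddd = 28.16
Terminal payoffs (K − S): max(-35.04, 0) = 0, max(-3.36, 0) = 0, max(17.76, 0) = 17.76, max(31.84, 0) = 31.84
Node uu (S = 79.2): continuation = e^(−0.05)·[0.6282·0.0000 + 0.3718·0.0000] = 0.0000; exercise value = 0.0000 ≤ continuation, so V_uu = 0.0000
Node ud (S = 52.8): continuation = e^(−0.05)·[0.6282·0.0000 + 0.3718·17.7600] = 6.2815; exercise value = 7.2000 > continuation, so V_ud = 7.2000 (exercise)
Node dd (S = 35.2): continuation = e^(−0.05)·[0.6282·17.7600 + 0.3718·31.8400] = 21.8738; exercise value = 24.8000 > continuation, so V_dd = 24.8000 (exercise)
Node u (S = 66): continuation = e^(−0.05)·[0.6282·0.0000 + 0.3718·7.2000] = 2.5466; exercise value = 0.0000 ≤ continuation, so V_u = 2.5466
Node d (S = 44): continuation = e^(−0.05)·[0.6282·7.2000 + 0.3718·24.8000] = 13.0738; exercise value = 16.0000 > continuation, so V_d = 16.0000 (exercise)
Node 0 (S = 55): continuation = e^(−0.05)·[0.6282·2.5466 + 0.3718·16.0000] = 7.1807; exercise value = 5.0000 ≤ continuation, so V_0 = 7.1807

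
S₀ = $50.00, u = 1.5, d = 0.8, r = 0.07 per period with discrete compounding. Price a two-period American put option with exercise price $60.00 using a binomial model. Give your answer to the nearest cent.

Risk-neutral probability p = (1 + 0.07 − 0.8)/(1.5 − 0.8) = 0.2700/0.7000 = 0.3857
Terminal stock prices: S_uu = 112.5, S_ud = 60, S_dd = 32
Terminal payoffs (K − S): max(-52.5, 0) = 0, max(0, 0) = 0, max(28, 0) = 28
Node u (S = 75): continuation = 1/1.07·[0.3857·0.0000 + 0.6143·0.0000] = 0.0000; exercise value = 0.0000 ≤ continuation, so V_u = 0.0000
Node d (S = 40): continuation = 1/1.07·[0.3857·0.0000 + 0.6143·28.0000] = 16.0748; exercise value = 20.0000 > continuation, so V_d = 20.0000 (exercise)
Node 0 (S = 50): continuation = 1/1.07·[0.3857·0.0000 + 0.6143·20.0000] = 11.4820; exercise value = 10.0000 ≤ continuation, so V_0 = 11.4820

$11.48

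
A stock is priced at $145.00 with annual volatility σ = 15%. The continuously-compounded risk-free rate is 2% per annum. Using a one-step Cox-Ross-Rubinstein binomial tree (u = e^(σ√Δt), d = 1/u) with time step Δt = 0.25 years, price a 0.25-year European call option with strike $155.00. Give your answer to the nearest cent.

$0.66

CRR parameters: u = e^(σ√Δt) = e^(0.15·√0.25) = 1.0779, d = 1/u = 0.9277
Per-period rate: rΔt = 0.02·0.25 = 0.005, so R = e^0.005 = 1.0050
Risk-neutral probability p = (e^0.005 − 0.9277)/(1.0779 − 0.9277) = 0.0773/0.1501 = 0.5146
Terminal stock prices: S_u = 156.3, S_d = 134.5
Terminal payoffs (S − K): max(1.293, 0) = 1.293, max(-20.48, 0) = 0
Node 0 (S = 145): V_0 = e^(−0.005)·[0.5146·1.2932 + 0.4854·0.0000] = 0.6622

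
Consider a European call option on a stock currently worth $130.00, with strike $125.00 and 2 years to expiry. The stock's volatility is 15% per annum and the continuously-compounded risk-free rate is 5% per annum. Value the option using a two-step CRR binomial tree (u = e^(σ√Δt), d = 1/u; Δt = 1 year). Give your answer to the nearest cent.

$20.40

CRR parameters: u = e^(σ√Δt) = e^(0.15·√1) = 1.1618, d = 1/u = 0.8607
Per-period rate: rΔt = 0.05·1 = 0.05, so R = e^0.05 = 1.0513
Risk-neutral probability p = (e^0.05 − 0.8607)/(1.1618 − 0.8607) = 0.1906/0.3011 = 0.6328
Terminal stock prices: S_uu = 175.5, S_ud = 130, S_dd = 96.31
Terminal payoffs (S − K): max(50.48, 0) = 50.48, max(5, 0) = 5, max(-28.69, 0) = 0
Node u (S = 151): V_u = e^(−0.05)·[0.6328·50.4816 + 0.3672·5.0000] = 32.1348
Node d (S = 111.9): V_d = e^(−0.05)·[0.6328·5.0000 + 0.3672·0.0000] = 3.0099
Node 0 (S = 130): V_0 = e^(−0.05)·[0.6328·32.1348 + 0.3672·3.0099] = 20.3954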